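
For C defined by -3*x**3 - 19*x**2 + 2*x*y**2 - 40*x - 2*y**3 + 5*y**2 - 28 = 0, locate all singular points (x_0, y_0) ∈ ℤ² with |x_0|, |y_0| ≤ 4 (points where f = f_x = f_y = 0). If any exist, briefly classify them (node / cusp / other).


Singular points: {(-2, 0)}; classification: node.

Compute partial derivatives:
  f_x = -9*x**2 - 38*x + 2*y**2 - 40.
  f_y = 4*x*y - 6*y**2 + 10*y.
Scan x_0 ∈ {−4, ..., 4}. For each x_0, f_y(x_0, y) is a polynomial in y; find its integer roots y ∈ {−4, ..., 4}, then test f_x and f at those candidates.
  x = -4: f_y(-4, y) = -6*y**2 - 6*y; vanishes at y ∈ {-1, 0}. (-4, -1): f_x = -30 ≠ 0; (-4, 0): f_x = -32 ≠ 0.
  x = -3: f_y(-3, y) = -6*y**2 - 2*y; vanishes at y ∈ {0}. (-3, 0): f_x = -7 ≠ 0.
  x = -2: f_y(-2, y) = -6*y**2 + 2*y; vanishes at y ∈ {0}. (-2, 0): f_x = 0, f = 0 — SINGULAR.
  x = -1: f_y(-1, y) = -6*y**2 + 6*y; vanishes at y ∈ {0, 1}. (-1, 0): f_x = -11 ≠ 0; (-1, 1): f_x = -9 ≠ 0.
  x = 0: f_y(0, y) = -6*y**2 + 10*y; vanishes at y ∈ {0}. (0, 0): f_x = -40 ≠ 0.
  x = 1: f_y(1, y) = -6*y**2 + 14*y; vanishes at y ∈ {0}. (1, 0): f_x = -87 ≠ 0.
  x = 2: f_y(2, y) = -6*y**2 + 18*y; vanishes at y ∈ {0, 3}. (2, 0): f_x = -152 ≠ 0; (2, 3): f_x = -134 ≠ 0.
  x = 3: f_y(3, y) = -6*y**2 + 22*y; vanishes at y ∈ {0}. (3, 0): f_x = -235 ≠ 0.
  x = 4: f_y(4, y) = -6*y**2 + 26*y; vanishes at y ∈ {0}. (4, 0): f_x = -336 ≠ 0.
Only singular point on the grid: (-2, 0).
Classify: substitute x = -2 + u, y = 0 + v and expand: f = -3*u**3 - u**2 + 2*u*v**2 - 2*v**3 + v**2.
No constant or linear terms (consistent with a singular point). Quadratic part: -u**2 + v**2. Cubic part: -3*u**3 + 2*u*v**2 - 2*v**3.
The quadratic part v**2 - u**2 = (v − u)(v + u) splits into two distinct linear factors, so there are two distinct tangent lines y − 0 = ±(x − -2) — this is a node (ordinary double point).
Classification: node.


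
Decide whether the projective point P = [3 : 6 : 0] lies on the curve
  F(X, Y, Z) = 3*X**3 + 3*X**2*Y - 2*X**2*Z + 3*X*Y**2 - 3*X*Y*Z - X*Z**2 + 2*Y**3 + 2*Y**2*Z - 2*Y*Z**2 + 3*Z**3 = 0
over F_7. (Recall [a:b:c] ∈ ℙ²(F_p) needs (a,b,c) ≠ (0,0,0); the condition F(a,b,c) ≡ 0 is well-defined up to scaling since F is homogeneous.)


F(3,6,0) ≡ 5 (mod 7); P is NOT on the curve.

Evaluate F(3, 6, 0) term-by-term (mod 7).
  3*X**3 ↦ 3·27·1·1 = 81
  3*X**2*Y ↦ 3·9·6·1 = 162
  -2*X**2*Z ↦ -2·9·1·0 = 0
  3*X*Y**2 ↦ 3·3·36·1 = 324
  -3*X*Y*Z ↦ -3·3·6·0 = 0
  -X*Z**2 ↦ -1·3·1·0 = 0
  2*Y**3 ↦ 2·1·216·1 = 432
  2*Y**2*Z ↦ 2·1·36·0 = 0
  -2*Y*Z**2 ↦ -2·1·6·0 = 0
  3*Z**3 ↦ 3·1·1·0 = 0
Sum: F(3, 6, 0) = (81) + (162) + (0) + (324) + (0) + (0) + (432) + (0) + (0) + (0) = 999.
Reducing mod 7: 999 ≡ 5 (mod 7).
Since F(a, b, c) ≡ 5 ≠ 0 (mod 7), P does NOT lie on the curve.


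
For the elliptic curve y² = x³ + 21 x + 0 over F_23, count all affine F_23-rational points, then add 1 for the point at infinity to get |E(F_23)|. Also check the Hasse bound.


Affine points = {(0, 0), (2, 2), (2, 21), (5, 0), (8, 6), (8, 17), (12, 5), (12, 18), (13, 3), (13, 20), (14, 5), (14, 18), (16, 4), (16, 19), (17, 7), (17, 16), (18, 0), (19, 6), (19, 17), (20, 5), (20, 18), (22, 1), (22, 22)}; affine count = 23; |E(F_23)| = 24.

Discriminant check: Δ ∝ 4a³ + 27b² = 4·21³ + 27·0² = 4·9261 + 27·0 ≡ 14 (mod 23). Nonzero ⇒ E is nonsingular.
For each x ∈ F_23, compute rhs = x³ + 21·x + 0 mod 23, then count y ∈ F_23 with y² ≡ rhs.
  x = 0: rhs = 0, matching y values: 0 (1 points).
  x = 1: rhs = 22, matching y values: none (0 points).
  x = 2: rhs = 4, matching y values: 2, 21 (2 points).
  x = 3: rhs = 21, matching y values: none (0 points).
  x = 4: rhs = 10, matching y values: none (0 points).
  x = 5: rhs = 0, matching y values: 0 (1 points).
  x = 6: rhs = 20, matching y values: none (0 points).
  x = 7: rhs = 7, matching y values: none (0 points).
  x = 8: rhs = 13, matching y values: 6, 17 (2 points).
  x = 9: rhs = 21, matching y values: none (0 points).
  x = 10: rhs = 14, matching y values: none (0 points).
  x = 11: rhs = 21, matching y values: none (0 points).
  x = 12: rhs = 2, matching y values: 5, 18 (2 points).
  x = 13: rhs = 9, matching y values: 3, 20 (2 points).
  x = 14: rhs = 2, matching y values: 5, 18 (2 points).
  x = 15: rhs = 10, matching y values: none (0 points).
  x = 16: rhs = 16, matching y values: 4, 19 (2 points).
  x = 17: rhs = 3, matching y values: 7, 16 (2 points).
  x = 18: rhs = 0, matching y values: 0 (1 points).
  x = 19: rhs = 13, matching y values: 6, 17 (2 points).
  x = 20: rhs = 2, matching y values: 5, 18 (2 points).
  x = 21: rhs = 19, matching y values: none (0 points).
  x = 22: rhs = 1, matching y values: 1, 22 (2 points).
Total affine count: 23.
Full point count |E(F_23)| = 23 + 1 = 24.
Hasse bound: |24 − (23+1)| = |0| = 0 ≤ 2√23 ≈ 9.5917 ✓.


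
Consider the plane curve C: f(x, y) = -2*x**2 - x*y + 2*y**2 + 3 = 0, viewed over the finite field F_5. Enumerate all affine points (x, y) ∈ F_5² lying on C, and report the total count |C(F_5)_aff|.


Affine F_5-points: {(0, 1), (0, 4), (2, 0), (2, 1), (3, 0), (3, 4)}; count = 6.

For each of the 25 pairs (x, y) ∈ F_5², evaluate f(x, y) mod 5. Record the zeros.
  x = 0: [0↦3, 1↦0, 2↦1, 3↦1, 4↦0]  zeros at y ∈ {1, 4}
  x = 1: [0↦1, 1↦2, 2↦2, 3↦1, 4↦4]  zeros at y ∈ ∅
  x = 2: [0↦0, 1↦0, 2↦4, 3↦2, 4↦4]  zeros at y ∈ {0, 1}
  x = 3: [0↦0, 1↦4, 2↦2, 3↦4, 4↦0]  zeros at y ∈ {0, 4}
  x = 4: [0↦1, 1↦4, 2↦1, 3↦2, 4↦2]  zeros at y ∈ ∅
Collecting zeros: affine points = {(0, 1), (0, 4), (2, 0), (2, 1), (3, 0), (3, 4)}.
Total count |C(F_5)_aff| = 6.


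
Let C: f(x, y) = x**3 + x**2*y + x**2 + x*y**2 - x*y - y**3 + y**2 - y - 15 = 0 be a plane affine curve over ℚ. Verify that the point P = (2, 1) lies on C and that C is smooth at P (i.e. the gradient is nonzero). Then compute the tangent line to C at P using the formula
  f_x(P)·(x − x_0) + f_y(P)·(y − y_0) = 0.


Tangent line at P: 20*x + 4*y - 44 = 0.

Step 1: f(2, 1) = 0, so P lies on C.
Step 2: partial derivatives
  f_x(x, y) = 3*x**2 + 2*x*y + 2*x + y**2 - y, f_y(x, y) = x**2 + 2*x*y - x - 3*y**2 + 2*y - 1.
  f_x(P) = 20, f_y(P) = 4 (gradient nonzero, so P is smooth).
Step 3: tangent line at P: 20·(x − 2) + 4·(y − 1) = 0.
Expanding: 20*x + 4*y - 44 = 0.


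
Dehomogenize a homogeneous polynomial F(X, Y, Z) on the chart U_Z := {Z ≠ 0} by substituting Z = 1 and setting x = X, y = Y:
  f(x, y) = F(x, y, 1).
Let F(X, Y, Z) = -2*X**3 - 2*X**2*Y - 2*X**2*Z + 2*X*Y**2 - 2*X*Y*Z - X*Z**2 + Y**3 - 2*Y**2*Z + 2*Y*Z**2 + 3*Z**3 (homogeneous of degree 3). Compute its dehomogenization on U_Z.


f(x, y) = -2*x**3 - 2*x**2*y - 2*x**2 + 2*x*y**2 - 2*x*y - x + y**3 - 2*y**2 + 2*y + 3

On U_Z we set Z = 1. Each monomial c·X^i·Y^j·Z^k in F becomes c·x^i·y^j·1^k = c·x^i·y^j.
Substituting Z = 1: F(X, Y, 1) = -2*x**3 - 2*x**2*y - 2*x**2 + 2*x*y**2 - 2*x*y - x + y**3 - 2*y**2 + 2*y + 3.
Note: deg(f) ≤ deg(F) = 3; strict inequality happens when F is divisible by Z (lost terms).


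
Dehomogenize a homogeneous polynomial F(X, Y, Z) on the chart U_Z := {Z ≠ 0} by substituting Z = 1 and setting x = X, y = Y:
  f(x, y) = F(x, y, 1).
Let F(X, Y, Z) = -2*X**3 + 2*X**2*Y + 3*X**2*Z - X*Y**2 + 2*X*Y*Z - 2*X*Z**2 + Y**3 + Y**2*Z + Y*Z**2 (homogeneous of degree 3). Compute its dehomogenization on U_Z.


f(x, y) = -2*x**3 + 2*x**2*y + 3*x**2 - x*y**2 + 2*x*y - 2*x + y**3 + y**2 + y

On U_Z we set Z = 1. Each monomial c·X^i·Y^j·Z^k in F becomes c·x^i·y^j·1^k = c·x^i·y^j.
Substituting Z = 1: F(X, Y, 1) = -2*x**3 + 2*x**2*y + 3*x**2 - x*y**2 + 2*x*y - 2*x + y**3 + y**2 + y.
Note: deg(f) ≤ deg(F) = 3; strict inequality happens when F is divisible by Z (lost terms).


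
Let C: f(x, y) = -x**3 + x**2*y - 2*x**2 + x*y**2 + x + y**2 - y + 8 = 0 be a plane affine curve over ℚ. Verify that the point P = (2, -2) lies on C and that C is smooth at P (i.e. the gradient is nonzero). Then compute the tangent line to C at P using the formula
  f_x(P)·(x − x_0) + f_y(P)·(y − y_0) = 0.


Tangent line at P: -23*x - 9*y + 28 = 0.

Step 1: f(2, -2) = 0, so P lies on C.
Step 2: partial derivatives
  f_x(x, y) = -3*x**2 + 2*x*y - 4*x + y**2 + 1, f_y(x, y) = x**2 + 2*x*y + 2*y - 1.
  f_x(P) = -23, f_y(P) = -9 (gradient nonzero, so P is smooth).
Step 3: tangent line at P: -23·(x − 2) + -9·(y − -2) = 0.
Expanding: -23*x - 9*y + 28 = 0.


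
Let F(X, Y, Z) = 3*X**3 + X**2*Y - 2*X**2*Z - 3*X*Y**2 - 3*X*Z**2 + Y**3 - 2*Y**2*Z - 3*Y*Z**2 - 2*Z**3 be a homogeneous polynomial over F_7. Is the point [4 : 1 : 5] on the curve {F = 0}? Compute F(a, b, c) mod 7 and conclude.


F(4,1,5) ≡ 4 (mod 7); P is NOT on the curve.

Evaluate F(4, 1, 5) term-by-term (mod 7).
  3*X**3 ↦ 3·64·1·1 = 192
  X**2*Y ↦ 1·16·1·1 = 16
  -2*X**2*Z ↦ -2·16·1·5 = -160
  -3*X*Y**2 ↦ -3·4·1·1 = -12
  -3*X*Z**2 ↦ -3·4·1·25 = -300
  Y**3 ↦ 1·1·1·1 = 1
  -2*Y**2*Z ↦ -2·1·1·5 = -10
  -3*Y*Z**2 ↦ -3·1·1·25 = -75
  -2*Z**3 ↦ -2·1·1·125 = -250
Sum: F(4, 1, 5) = (192) + (16) + (-160) + (-12) + (-300) + (1) + (-10) + (-75) + (-250) = -598.
Reducing mod 7: -598 ≡ 4 (mod 7).
Since F(a, b, c) ≡ 4 ≠ 0 (mod 7), P does NOT lie on the curve.


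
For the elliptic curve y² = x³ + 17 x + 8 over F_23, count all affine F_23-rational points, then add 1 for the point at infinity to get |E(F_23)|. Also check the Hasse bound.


Affine points = {(0, 10), (0, 13), (1, 7), (1, 16), (2, 2), (2, 21), (4, 5), (4, 18), (6, 2), (6, 21), (8, 9), (8, 14), (9, 4), (9, 19), (11, 10), (11, 13), (12, 10), (12, 13), (14, 0), (15, 2), (15, 21), (16, 11), (16, 12), (17, 9), (17, 14), (21, 9), (21, 14), (22, 6), (22, 17)}; affine count = 29; |E(F_23)| = 30.

Discriminant check: Δ ∝ 4a³ + 27b² = 4·17³ + 27·8² = 4·4913 + 27·64 ≡ 13 (mod 23). Nonzero ⇒ E is nonsingular.
For each x ∈ F_23, compute rhs = x³ + 17·x + 8 mod 23, then count y ∈ F_23 with y² ≡ rhs.
  x = 0: rhs = 8, matching y values: 10, 13 (2 points).
  x = 1: rhs = 3, matching y values: 7, 16 (2 points).
  x = 2: rhs = 4, matching y values: 2, 21 (2 points).
  x = 3: rhs = 17, matching y values: none (0 points).
  x = 4: rhs = 2, matching y values: 5, 18 (2 points).
  x = 5: rhs = 11, matching y values: none (0 points).
  x = 6: rhs = 4, matching y values: 2, 21 (2 points).
  x = 7: rhs = 10, matching y values: none (0 points).
  x = 8: rhs = 12, matching y values: 9, 14 (2 points).
  x = 9: rhs = 16, matching y values: 4, 19 (2 points).
  x = 10: rhs = 5, matching y values: none (0 points).
  x = 11: rhs = 8, matching y values: 10, 13 (2 points).
  x = 12: rhs = 8, matching y values: 10, 13 (2 points).
  x = 13: rhs = 11, matching y values: none (0 points).
  x = 14: rhs = 0, matching y values: 0 (1 points).
  x = 15: rhs = 4, matching y values: 2, 21 (2 points).
  x = 16: rhs = 6, matching y values: 11, 12 (2 points).
  x = 17: rhs = 12, matching y values: 9, 14 (2 points).
  x = 18: rhs = 5, matching y values: none (0 points).
  x = 19: rhs = 14, matching y values: none (0 points).
  x = 20: rhs = 22, matching y values: none (0 points).
  x = 21: rhs = 12, matching y values: 9, 14 (2 points).
  x = 22: rhs = 13, matching y values: 6, 17 (2 points).
Total affine count: 29.
Full point count |E(F_23)| = 29 + 1 = 30.
Hasse bound: |30 − (23+1)| = |6| = 6 ≤ 2√23 ≈ 9.5917 ✓.


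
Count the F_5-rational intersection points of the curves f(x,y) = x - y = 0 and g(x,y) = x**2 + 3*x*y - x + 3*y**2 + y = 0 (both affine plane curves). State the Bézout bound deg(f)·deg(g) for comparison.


Common zeros: {(0, 0)}; count = 1; Bézout bound = 2.

deg(f) = 1, deg(g) = 2, so Bézout bound = 2.
Scan x ∈ F_5. For each x, list the y ∈ F_5 with f(x, y) ≡ 0 and those with g(x, y) ≡ 0 (mod 5); the common zeros in that column are the intersection.
  x = 0: f ≡ 0 at y ∈ {0}; g ≡ 0 at y ∈ {0, 3}; common: {0}.
  x = 1: f ≡ 0 at y ∈ {1}; g ≡ 0 at y ∈ {0, 2}; common: ∅.
  x = 2: f ≡ 0 at y ∈ {2}; g ≡ 0 at y ∈ {3}; common: ∅.
  x = 3: f ≡ 0 at y ∈ {3}; g ≡ 0 at y ∈ ∅; common: ∅.
  x = 4: f ≡ 0 at y ∈ {4}; g ≡ 0 at y ∈ {2}; common: ∅.
Collecting: common zeros = {(0, 0)}, so the count is 1.
Comparison with the Bézout bound: 1 ≤ 2 = deg(f)·deg(g), as expected for curves with no common component (the affine F_5-count falls short of the bound because intersections may lie at infinity, over extension fields, or carry multiplicity).


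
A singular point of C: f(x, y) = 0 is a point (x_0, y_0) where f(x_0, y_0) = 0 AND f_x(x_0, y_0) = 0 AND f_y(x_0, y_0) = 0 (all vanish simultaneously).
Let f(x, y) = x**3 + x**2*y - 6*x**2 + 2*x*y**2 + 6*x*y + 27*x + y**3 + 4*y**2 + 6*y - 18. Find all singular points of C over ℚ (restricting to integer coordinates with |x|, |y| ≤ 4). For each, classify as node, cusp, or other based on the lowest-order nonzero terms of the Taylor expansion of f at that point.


Singular points: {(3, -3)}; classification: cusp.

Compute partial derivatives:
  f_x = 3*x**2 + 2*x*y - 12*x + 2*y**2 + 6*y + 27.
  f_y = x**2 + 4*x*y + 6*x + 3*y**2 + 8*y + 6.
Scan x_0 ∈ {−4, ..., 4}. For each x_0, f_y(x_0, y) is a polynomial in y; find its integer roots y ∈ {−4, ..., 4}, then test f_x and f at those candidates.
  x = -4: f_y(-4, y) = 3*y**2 - 8*y - 2; no integer root y with |y| ≤ 4.
  x = -3: f_y(-3, y) = 3*y**2 - 4*y - 3; no integer root y with |y| ≤ 4.
  x = -2: f_y(-2, y) = 3*y**2 - 2; no integer root y with |y| ≤ 4.
  x = -1: f_y(-1, y) = 3*y**2 + 4*y + 1; vanishes at y ∈ {-1}. (-1, -1): f_x = 40 ≠ 0.
  x = 0: f_y(0, y) = 3*y**2 + 8*y + 6; no integer root y with |y| ≤ 4.
  x = 1: f_y(1, y) = 3*y**2 + 12*y + 13; no integer root y with |y| ≤ 4.
  x = 2: f_y(2, y) = 3*y**2 + 16*y + 22; no integer root y with |y| ≤ 4.
  x = 3: f_y(3, y) = 3*y**2 + 20*y + 33; vanishes at y ∈ {-3}. (3, -3): f_x = 0, f = 0 — SINGULAR.
  x = 4: f_y(4, y) = 3*y**2 + 24*y + 46; no integer root y with |y| ≤ 4.
Only singular point on the grid: (3, -3).
Classify: substitute x = 3 + u, y = -3 + v and expand: f = u**3 + u**2*v + 2*u*v**2 + v**3 + v**2.
No constant or linear terms (consistent with a singular point). Quadratic part: v**2. Cubic part: u**3 + u**2*v + 2*u*v**2 + v**3.
The quadratic part v**2 is a perfect square, so there is a single (double) tangent line v = 0, i.e. y = -3. Restricting the cubic part to that line (v = 0) leaves u**3 ≠ 0, so f is not divisible by v and the branch is v² ≈ -u**3 to lowest order — this is a cusp.
Classification: cusp.


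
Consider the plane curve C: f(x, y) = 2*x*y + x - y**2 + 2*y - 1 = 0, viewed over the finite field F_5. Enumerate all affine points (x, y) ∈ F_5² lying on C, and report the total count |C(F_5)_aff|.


Affine F_5-points: {(0, 1), (1, 0), (1, 4), (2, 3)}; count = 4.

For each of the 25 pairs (x, y) ∈ F_5², evaluate f(x, y) mod 5. Record the zeros.
  x = 0: [0↦4, 1↦0, 2↦4, 3↦1, 4↦1]  zeros at y ∈ {1}
  x = 1: [0↦0, 1↦3, 2↦4, 3↦3, 4↦0]  zeros at y ∈ {0, 4}
  x = 2: [0↦1, 1↦1, 2↦4, 3↦0, 4↦4]  zeros at y ∈ {3}
  x = 3: [0↦2, 1↦4, 2↦4, 3↦2, 4↦3]  zeros at y ∈ ∅
  x = 4: [0↦3, 1↦2, 2↦4, 3↦4, 4↦2]  zeros at y ∈ ∅
Collecting zeros: affine points = {(0, 1), (1, 0), (1, 4), (2, 3)}.
Total count |C(F_5)_aff| = 4.


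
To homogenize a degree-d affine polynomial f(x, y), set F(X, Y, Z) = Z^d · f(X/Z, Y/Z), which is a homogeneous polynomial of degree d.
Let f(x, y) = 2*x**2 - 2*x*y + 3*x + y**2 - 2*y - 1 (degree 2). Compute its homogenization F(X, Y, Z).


F(X, Y, Z) = 2*X**2 - 2*X*Y + 3*X*Z + Y**2 - 2*Y*Z - Z**2

deg(f) = 2.
Substitute x = X/Z, y = Y/Z into f, then multiply by Z^2.
  monomial 2·x^2·y^0 ↦ 2·X^2·Y^0·Z^0.
  monomial -2·x^1·y^1 ↦ -2·X^1·Y^1·Z^0.
  monomial 3·x^1·y^0 ↦ 3·X^1·Y^0·Z^1.
  monomial 1·x^0·y^2 ↦ 1·X^0·Y^2·Z^0.
  monomial -2·x^0·y^1 ↦ -2·X^0·Y^1·Z^1.
  monomial -1·x^0·y^0 ↦ -1·X^0·Y^0·Z^2.
Collecting: F(X, Y, Z) = 2*X**2 - 2*X*Y + 3*X*Z + Y**2 - 2*Y*Z - Z**2.


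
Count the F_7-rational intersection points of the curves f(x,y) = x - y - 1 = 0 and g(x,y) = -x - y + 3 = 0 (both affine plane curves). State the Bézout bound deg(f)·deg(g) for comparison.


Common zeros: {(2, 1)}; count = 1; Bézout bound = 1.

deg(f) = 1, deg(g) = 1, so Bézout bound = 1.
Scan x ∈ F_7. For each x, list the y ∈ F_7 with f(x, y) ≡ 0 and those with g(x, y) ≡ 0 (mod 7); the common zeros in that column are the intersection.
  x = 0: f ≡ 0 at y ∈ {6}; g ≡ 0 at y ∈ {3}; common: ∅.
  x = 1: f ≡ 0 at y ∈ {0}; g ≡ 0 at y ∈ {2}; common: ∅.
  x = 2: f ≡ 0 at y ∈ {1}; g ≡ 0 at y ∈ {1}; common: {1}.
  x = 3: f ≡ 0 at y ∈ {2}; g ≡ 0 at y ∈ {0}; common: ∅.
  x = 4: f ≡ 0 at y ∈ {3}; g ≡ 0 at y ∈ {6}; common: ∅.
  x = 5: f ≡ 0 at y ∈ {4}; g ≡ 0 at y ∈ {5}; common: ∅.
  x = 6: f ≡ 0 at y ∈ {5}; g ≡ 0 at y ∈ {4}; common: ∅.
Collecting: common zeros = {(2, 1)}, so the count is 1.
Comparison with the Bézout bound: 1 ≤ 1 = deg(f)·deg(g), as expected for curves with no common component (the bound is attained).


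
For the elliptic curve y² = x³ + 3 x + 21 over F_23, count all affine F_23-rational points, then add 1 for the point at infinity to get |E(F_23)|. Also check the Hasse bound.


Affine points = {(1, 5), (1, 18), (2, 9), (2, 14), (5, 0), (6, 5), (6, 18), (9, 8), (9, 15), (10, 4), (10, 19), (13, 7), (13, 16), (14, 1), (14, 22), (16, 5), (16, 18), (20, 10), (20, 13)}; affine count = 19; |E(F_23)| = 20.

Discriminant check: Δ ∝ 4a³ + 27b² = 4·3³ + 27·21² = 4·27 + 27·441 ≡ 9 (mod 23). Nonzero ⇒ E is nonsingular.
For each x ∈ F_23, compute rhs = x³ + 3·x + 21 mod 23, then count y ∈ F_23 with y² ≡ rhs.
  x = 0: rhs = 21, matching y values: none (0 points).
  x = 1: rhs = 2, matching y values: 5, 18 (2 points).
  x = 2: rhs = 12, matching y values: 9, 14 (2 points).
  x = 3: rhs = 11, matching y values: none (0 points).
  x = 4: rhs = 5, matching y values: none (0 points).
  x = 5: rhs = 0, matching y values: 0 (1 points).
  x = 6: rhs = 2, matching y values: 5, 18 (2 points).
  x = 7: rhs = 17, matching y values: none (0 points).
  x = 8: rhs = 5, matching y values: none (0 points).
  x = 9: rhs = 18, matching y values: 8, 15 (2 points).
  x = 10: rhs = 16, matching y values: 4, 19 (2 points).
  x = 11: rhs = 5, matching y values: none (0 points).
  x = 12: rhs = 14, matching y values: none (0 points).
  x = 13: rhs = 3, matching y values: 7, 16 (2 points).
  x = 14: rhs = 1, matching y values: 1, 22 (2 points).
  x = 15: rhs = 14, matching y values: none (0 points).
  x = 16: rhs = 2, matching y values: 5, 18 (2 points).
  x = 17: rhs = 17, matching y values: none (0 points).
  x = 18: rhs = 19, matching y values: none (0 points).
  x = 19: rhs = 14, matching y values: none (0 points).
  x = 20: rhs = 8, matching y values: 10, 13 (2 points).
  x = 21: rhs = 7, matching y values: none (0 points).
  x = 22: rhs = 17, matching y values: none (0 points).
Total affine count: 19.
Full point count |E(F_23)| = 19 + 1 = 20.
Hasse bound: |20 − (23+1)| = |-4| = 4 ≤ 2√23 ≈ 9.5917 ✓.


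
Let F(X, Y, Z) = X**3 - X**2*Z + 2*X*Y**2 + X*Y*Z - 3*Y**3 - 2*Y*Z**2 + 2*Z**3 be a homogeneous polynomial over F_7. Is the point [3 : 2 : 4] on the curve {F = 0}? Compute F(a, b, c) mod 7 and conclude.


F(3,2,4) ≡ 2 (mod 7); P is NOT on the curve.

Evaluate F(3, 2, 4) term-by-term (mod 7).
  X**3 ↦ 1·27·1·1 = 27
  -X**2*Z ↦ -1·9·1·4 = -36
  2*X*Y**2 ↦ 2·3·4·1 = 24
  X*Y*Z ↦ 1·3·2·4 = 24
  -3*Y**3 ↦ -3·1·8·1 = -24
  -2*Y*Z**2 ↦ -2·1·2·16 = -64
  2*Z**3 ↦ 2·1·1·64 = 128
Sum: F(3, 2, 4) = (27) + (-36) + (24) + (24) + (-24) + (-64) + (128) = 79.
Reducing mod 7: 79 ≡ 2 (mod 7).
Since F(a, b, c) ≡ 2 ≠ 0 (mod 7), P does NOT lie on the curve.


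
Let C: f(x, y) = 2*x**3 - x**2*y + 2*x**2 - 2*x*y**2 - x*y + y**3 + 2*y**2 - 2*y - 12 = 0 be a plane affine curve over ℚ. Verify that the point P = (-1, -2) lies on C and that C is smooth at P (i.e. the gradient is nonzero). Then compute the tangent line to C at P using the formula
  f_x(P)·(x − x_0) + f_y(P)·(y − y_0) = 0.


Tangent line at P: -8*x - 6*y - 20 = 0.

Step 1: f(-1, -2) = 0, so P lies on C.
Step 2: partial derivatives
  f_x(x, y) = 6*x**2 - 2*x*y + 4*x - 2*y**2 - y, f_y(x, y) = -x**2 - 4*x*y - x + 3*y**2 + 4*y - 2.
  f_x(P) = -8, f_y(P) = -6 (gradient nonzero, so P is smooth).
Step 3: tangent line at P: -8·(x − -1) + -6·(y − -2) = 0.
Expanding: -8*x - 6*y - 20 = 0.


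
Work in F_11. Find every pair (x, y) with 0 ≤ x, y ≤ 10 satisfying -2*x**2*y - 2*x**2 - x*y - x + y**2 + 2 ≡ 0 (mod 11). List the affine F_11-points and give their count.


Affine F_11-points: {(0, 3), (0, 8), (2, 5), (3, 5), (5, 3), (5, 8)}; count = 6.

For each of the 121 pairs (x, y) ∈ F_11², evaluate f(x, y) mod 11. Record the zeros.
  x = 0: [0↦2, 1↦3, 2↦6, 3↦0, 4↦7, 5↦5, 6↦5, 7↦7, 8↦0, 9↦6, 10↦3]  zeros at y ∈ {3, 8}
  x = 1: [0↦10, 1↦8, 2↦8, 3↦10, 4↦3, 5↦9, 6↦6, 7↦5, 8↦6, 9↦9, 10↦3]  zeros at y ∈ ∅
  x = 2: [0↦3, 1↦5, 2↦9, 3↦4, 4↦1, 5↦0, 6↦1, 7↦4, 8↦9, 9↦5, 10↦3]  zeros at y ∈ {5}
  x = 3: [0↦3, 1↦5, 2↦9, 3↦4, 4↦1, 5↦0, 6↦1, 7↦4, 8↦9, 9↦5, 10↦3]  zeros at y ∈ {5}
  x = 4: [0↦10, 1↦8, 2↦8, 3↦10, 4↦3, 5↦9, 6↦6, 7↦5, 8↦6, 9↦9, 10↦3]  zeros at y ∈ ∅
  x = 5: [0↦2, 1↦3, 2↦6, 3↦0, 4↦7, 5↦5, 6↦5, 7↦7, 8↦0, 9↦6, 10↦3]  zeros at y ∈ {3, 8}
  x = 6: [0↦1, 1↦1, 2↦3, 3↦7, 4↦2, 5↦10, 6↦9, 7↦10, 8↦2, 9↦7, 10↦3]  zeros at y ∈ ∅
  x = 7: [0↦7, 1↦2, 2↦10, 3↦9, 4↦10, 5↦2, 6↦7, 7↦3, 8↦1, 9↦1, 10↦3]  zeros at y ∈ ∅
  x = 8: [0↦9, 1↦6, 2↦5, 3↦6, 4↦9, 5↦3, 6↦10, 7↦8, 8↦8, 9↦10, 10↦3]  zeros at y ∈ ∅
  x = 9: [0↦7, 1↦2, 2↦10, 3↦9, 4↦10, 5↦2, 6↦7, 7↦3, 8↦1, 9↦1, 10↦3]  zeros at y ∈ ∅
  x = 10: [0↦1, 1↦1, 2↦3, 3↦7, 4↦2, 5↦10, 6↦9, 7↦10, 8↦2, 9↦7, 10↦3]  zeros at y ∈ ∅
Collecting zeros: affine points = {(0, 3), (0, 8), (2, 5), (3, 5), (5, 3), (5, 8)}.
Total count |C(F_11)_aff| = 6.


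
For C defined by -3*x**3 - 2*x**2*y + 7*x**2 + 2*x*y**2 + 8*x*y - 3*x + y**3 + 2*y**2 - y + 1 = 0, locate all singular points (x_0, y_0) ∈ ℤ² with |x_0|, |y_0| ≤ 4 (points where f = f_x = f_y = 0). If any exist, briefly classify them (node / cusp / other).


Singular points: {(1, -1)}; classification: cusp.

Compute partial derivatives:
  f_x = -9*x**2 - 4*x*y + 14*x + 2*y**2 + 8*y - 3.
  f_y = -2*x**2 + 4*x*y + 8*x + 3*y**2 + 4*y - 1.
Scan x_0 ∈ {−4, ..., 4}. For each x_0, f_y(x_0, y) is a polynomial in y; find its integer roots y ∈ {−4, ..., 4}, then test f_x and f at those candidates.
  x = -4: f_y(-4, y) = 3*y**2 - 12*y - 65; no integer root y with |y| ≤ 4.
  x = -3: f_y(-3, y) = 3*y**2 - 8*y - 43; no integer root y with |y| ≤ 4.
  x = -2: f_y(-2, y) = 3*y**2 - 4*y - 25; no integer root y with |y| ≤ 4.
  x = -1: f_y(-1, y) = 3*y**2 - 11; no integer root y with |y| ≤ 4.
  x = 0: f_y(0, y) = 3*y**2 + 4*y - 1; no integer root y with |y| ≤ 4.
  x = 1: f_y(1, y) = 3*y**2 + 8*y + 5; vanishes at y ∈ {-1}. (1, -1): f_x = 0, f = 0 — SINGULAR.
  x = 2: f_y(2, y) = 3*y**2 + 12*y + 7; no integer root y with |y| ≤ 4.
  x = 3: f_y(3, y) = 3*y**2 + 16*y + 5; no integer root y with |y| ≤ 4.
  x = 4: f_y(4, y) = 3*y**2 + 20*y - 1; no integer root y with |y| ≤ 4.
Only singular point on the grid: (1, -1).
Classify: substitute x = 1 + u, y = -1 + v and expand: f = -3*u**3 - 2*u**2*v + 2*u*v**2 + v**3 + v**2.
No constant or linear terms (consistent with a singular point). Quadratic part: v**2. Cubic part: -3*u**3 - 2*u**2*v + 2*u*v**2 + v**3.
The quadratic part v**2 is a perfect square, so there is a single (double) tangent line v = 0, i.e. y = -1. Restricting the cubic part to that line (v = 0) leaves -3*u**3 ≠ 0, so f is not divisible by v and the branch is v² ≈ 3*u**3 to lowest order — this is a cusp.
Classification: cusp.


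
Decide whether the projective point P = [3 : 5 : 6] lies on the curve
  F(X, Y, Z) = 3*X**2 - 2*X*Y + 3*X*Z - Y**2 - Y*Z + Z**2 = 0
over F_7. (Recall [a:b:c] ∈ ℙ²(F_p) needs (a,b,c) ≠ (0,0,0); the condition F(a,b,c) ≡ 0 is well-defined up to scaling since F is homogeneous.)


F(3,5,6) ≡ 4 (mod 7); P is NOT on the curve.

Evaluate F(3, 5, 6) term-by-term (mod 7).
  3*X**2 ↦ 3·9·1·1 = 27
  -2*X*Y ↦ -2·3·5·1 = -30
  3*X*Z ↦ 3·3·1·6 = 54
  -Y**2 ↦ -1·1·25·1 = -25
  -Y*Z ↦ -1·1·5·6 = -30
  Z**2 ↦ 1·1·1·36 = 36
Sum: F(3, 5, 6) = (27) + (-30) + (54) + (-25) + (-30) + (36) = 32.
Reducing mod 7: 32 ≡ 4 (mod 7).
Since F(a, b, c) ≡ 4 ≠ 0 (mod 7), P does NOT lie on the curve.


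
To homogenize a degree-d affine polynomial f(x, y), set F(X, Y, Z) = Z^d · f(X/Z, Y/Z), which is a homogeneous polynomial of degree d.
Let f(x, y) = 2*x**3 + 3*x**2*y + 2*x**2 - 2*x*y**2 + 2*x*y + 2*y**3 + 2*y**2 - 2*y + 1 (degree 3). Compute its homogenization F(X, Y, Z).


F(X, Y, Z) = 2*X**3 + 3*X**2*Y + 2*X**2*Z - 2*X*Y**2 + 2*X*Y*Z + 2*Y**3 + 2*Y**2*Z - 2*Y*Z**2 + Z**3

deg(f) = 3.
Substitute x = X/Z, y = Y/Z into f, then multiply by Z^3.
  monomial 2·x^3·y^0 ↦ 2·X^3·Y^0·Z^0.
  monomial 3·x^2·y^1 ↦ 3·X^2·Y^1·Z^0.
  monomial 2·x^2·y^0 ↦ 2·X^2·Y^0·Z^1.
  monomial -2·x^1·y^2 ↦ -2·X^1·Y^2·Z^0.
  monomial 2·x^1·y^1 ↦ 2·X^1·Y^1·Z^1.
  monomial 2·x^0·y^3 ↦ 2·X^0·Y^3·Z^0.
  monomial 2·x^0·y^2 ↦ 2·X^0·Y^2·Z^1.
  monomial -2·x^0·y^1 ↦ -2·X^0·Y^1·Z^2.
  monomial 1·x^0·y^0 ↦ 1·X^0·Y^0·Z^3.
Collecting: F(X, Y, Z) = 2*X**3 + 3*X**2*Y + 2*X**2*Z - 2*X*Y**2 + 2*X*Y*Z + 2*Y**3 + 2*Y**2*Z - 2*Y*Z**2 + Z**3.


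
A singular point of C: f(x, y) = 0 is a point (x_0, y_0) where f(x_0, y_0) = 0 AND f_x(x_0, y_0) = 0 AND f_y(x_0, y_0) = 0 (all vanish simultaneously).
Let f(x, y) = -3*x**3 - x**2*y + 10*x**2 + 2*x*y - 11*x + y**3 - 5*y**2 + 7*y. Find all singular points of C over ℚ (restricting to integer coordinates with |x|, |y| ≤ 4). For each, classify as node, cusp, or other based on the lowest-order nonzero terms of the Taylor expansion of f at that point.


Singular points: {(1, 2)}; classification: node.

Compute partial derivatives:
  f_x = -9*x**2 - 2*x*y + 20*x + 2*y - 11.
  f_y = -x**2 + 2*x + 3*y**2 - 10*y + 7.
Scan x_0 ∈ {−4, ..., 4}. For each x_0, f_y(x_0, y) is a polynomial in y; find its integer roots y ∈ {−4, ..., 4}, then test f_x and f at those candidates.
  x = -4: f_y(-4, y) = 3*y**2 - 10*y - 17; no integer root y with |y| ≤ 4.
  x = -3: f_y(-3, y) = 3*y**2 - 10*y - 8; vanishes at y ∈ {4}. (-3, 4): f_x = -120 ≠ 0.
  x = -2: f_y(-2, y) = 3*y**2 - 10*y - 1; no integer root y with |y| ≤ 4.
  x = -1: f_y(-1, y) = 3*y**2 - 10*y + 4; no integer root y with |y| ≤ 4.
  x = 0: f_y(0, y) = 3*y**2 - 10*y + 7; vanishes at y ∈ {1}. (0, 1): f_x = -9 ≠ 0.
  x = 1: f_y(1, y) = 3*y**2 - 10*y + 8; vanishes at y ∈ {2}. (1, 2): f_x = 0, f = 0 — SINGULAR.
  x = 2: f_y(2, y) = 3*y**2 - 10*y + 7; vanishes at y ∈ {1}. (2, 1): f_x = -9 ≠ 0.
  x = 3: f_y(3, y) = 3*y**2 - 10*y + 4; no integer root y with |y| ≤ 4.
  x = 4: f_y(4, y) = 3*y**2 - 10*y - 1; no integer root y with |y| ≤ 4.
Only singular point on the grid: (1, 2).
Classify: substitute x = 1 + u, y = 2 + v and expand: f = -3*u**3 - u**2*v - u**2 + v**3 + v**2.
No constant or linear terms (consistent with a singular point). Quadratic part: -u**2 + v**2. Cubic part: -3*u**3 - u**2*v + v**3.
The quadratic part v**2 - u**2 = (v − u)(v + u) splits into two distinct linear factors, so there are two distinct tangent lines y − 2 = ±(x − 1) — this is a node (ordinary double point).
Classification: node.


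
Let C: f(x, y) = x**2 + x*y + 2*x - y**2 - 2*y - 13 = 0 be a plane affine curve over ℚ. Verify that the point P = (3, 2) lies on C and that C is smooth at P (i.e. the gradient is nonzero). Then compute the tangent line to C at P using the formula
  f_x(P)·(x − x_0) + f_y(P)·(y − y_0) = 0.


Tangent line at P: 10*x - 3*y - 24 = 0.

Step 1: f(3, 2) = 0, so P lies on C.
Step 2: partial derivatives
  f_x(x, y) = 2*x + y + 2, f_y(x, y) = x - 2*y - 2.
  f_x(P) = 10, f_y(P) = -3 (gradient nonzero, so P is smooth).
Step 3: tangent line at P: 10·(x − 3) + -3·(y − 2) = 0.
Expanding: 10*x - 3*y - 24 = 0.


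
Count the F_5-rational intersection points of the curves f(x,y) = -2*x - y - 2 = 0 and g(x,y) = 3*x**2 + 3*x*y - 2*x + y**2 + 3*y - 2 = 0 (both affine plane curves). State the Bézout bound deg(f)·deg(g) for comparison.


Common zeros: ∅; count = 0; Bézout bound = 2.

deg(f) = 1, deg(g) = 2, so Bézout bound = 2.
Scan x ∈ F_5. For each x, list the y ∈ F_5 with f(x, y) ≡ 0 and those with g(x, y) ≡ 0 (mod 5); the common zeros in that column are the intersection.
  x = 0: f ≡ 0 at y ∈ {3}; g ≡ 0 at y ∈ ∅; common: ∅.
  x = 1: f ≡ 0 at y ∈ {1}; g ≡ 0 at y ∈ {2}; common: ∅.
  x = 2: f ≡ 0 at y ∈ {4}; g ≡ 0 at y ∈ ∅; common: ∅.
  x = 3: f ≡ 0 at y ∈ {2}; g ≡ 0 at y ∈ ∅; common: ∅.
  x = 4: f ≡ 0 at y ∈ {0}; g ≡ 0 at y ∈ ∅; common: ∅.
Collecting: common zeros = ∅, so the count is 0.
Comparison with the Bézout bound: 0 ≤ 2 = deg(f)·deg(g), as expected for curves with no common component (the affine F_5-count falls short of the bound because intersections may lie at infinity, over extension fields, or carry multiplicity).


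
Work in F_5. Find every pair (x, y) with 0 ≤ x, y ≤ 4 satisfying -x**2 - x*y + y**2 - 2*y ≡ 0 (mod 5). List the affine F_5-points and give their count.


Affine F_5-points: {(0, 0), (0, 2), (3, 2), (3, 3), (4, 3)}; count = 5.

For each of the 25 pairs (x, y) ∈ F_5², evaluate f(x, y) mod 5. Record the zeros.
  x = 0: [0↦0, 1↦4, 2↦0, 3↦3, 4↦3]  zeros at y ∈ {0, 2}
  x = 1: [0↦4, 1↦2, 2↦2, 3↦4, 4↦3]  zeros at y ∈ ∅
  x = 2: [0↦1, 1↦3, 2↦2, 3↦3, 4↦1]  zeros at y ∈ ∅
  x = 3: [0↦1, 1↦2, 2↦0, 3↦0, 4↦2]  zeros at y ∈ {2, 3}
  x = 4: [0↦4, 1↦4, 2↦1, 3↦0, 4↦1]  zeros at y ∈ {3}
Collecting zeros: affine points = {(0, 0), (0, 2), (3, 2), (3, 3), (4, 3)}.
Total count |C(F_5)_aff| = 5.


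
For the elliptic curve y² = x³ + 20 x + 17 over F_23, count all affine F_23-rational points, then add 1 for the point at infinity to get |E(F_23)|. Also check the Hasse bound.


Affine points = {(3, 9), (3, 14), (4, 0), (5, 9), (5, 14), (6, 10), (6, 13), (9, 11), (9, 12), (11, 2), (11, 21), (13, 6), (13, 17), (15, 9), (15, 14), (17, 7), (17, 16)}; affine count = 17; |E(F_23)| = 18.

Discriminant check: Δ ∝ 4a³ + 27b² = 4·20³ + 27·17² = 4·8000 + 27·289 ≡ 13 (mod 23). Nonzero ⇒ E is nonsingular.
For each x ∈ F_23, compute rhs = x³ + 20·x + 17 mod 23, then count y ∈ F_23 with y² ≡ rhs.
  x = 0: rhs = 17, matching y values: none (0 points).
  x = 1: rhs = 15, matching y values: none (0 points).
  x = 2: rhs = 19, matching y values: none (0 points).
  x = 3: rhs = 12, matching y values: 9, 14 (2 points).
  x = 4: rhs = 0, matching y values: 0 (1 points).
  x = 5: rhs = 12, matching y values: 9, 14 (2 points).
  x = 6: rhs = 8, matching y values: 10, 13 (2 points).
  x = 7: rhs = 17, matching y values: none (0 points).
  x = 8: rhs = 22, matching y values: none (0 points).
  x = 9: rhs = 6, matching y values: 11, 12 (2 points).
  x = 10: rhs = 21, matching y values: none (0 points).
  x = 11: rhs = 4, matching y values: 2, 21 (2 points).
  x = 12: rhs = 7, matching y values: none (0 points).
  x = 13: rhs = 13, matching y values: 6, 17 (2 points).
  x = 14: rhs = 5, matching y values: none (0 points).
  x = 15: rhs = 12, matching y values: 9, 14 (2 points).
  x = 16: rhs = 17, matching y values: none (0 points).
  x = 17: rhs = 3, matching y values: 7, 16 (2 points).
  x = 18: rhs = 22, matching y values: none (0 points).
  x = 19: rhs = 11, matching y values: none (0 points).
  x = 20: rhs = 22, matching y values: none (0 points).
  x = 21: rhs = 15, matching y values: none (0 points).
  x = 22: rhs = 19, matching y values: none (0 points).
Total affine count: 17.
Full point count |E(F_23)| = 17 + 1 = 18.
Hasse bound: |18 − (23+1)| = |-6| = 6 ≤ 2√23 ≈ 9.5917 ✓.


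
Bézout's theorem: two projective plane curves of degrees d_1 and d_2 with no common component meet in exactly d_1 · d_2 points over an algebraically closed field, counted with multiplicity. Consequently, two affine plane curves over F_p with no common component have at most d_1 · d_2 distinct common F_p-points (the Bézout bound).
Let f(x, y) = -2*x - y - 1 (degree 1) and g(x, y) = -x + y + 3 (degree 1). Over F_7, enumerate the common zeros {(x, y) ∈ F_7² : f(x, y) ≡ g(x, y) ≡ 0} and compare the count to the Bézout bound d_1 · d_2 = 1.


Common zeros: {(3, 0)}; count = 1; Bézout bound = 1.

deg(f) = 1, deg(g) = 1, so Bézout bound = 1.
Scan x ∈ F_7. For each x, list the y ∈ F_7 with f(x, y) ≡ 0 and those with g(x, y) ≡ 0 (mod 7); the common zeros in that column are the intersection.
  x = 0: f ≡ 0 at y ∈ {6}; g ≡ 0 at y ∈ {4}; common: ∅.
  x = 1: f ≡ 0 at y ∈ {4}; g ≡ 0 at y ∈ {5}; common: ∅.
  x = 2: f ≡ 0 at y ∈ {2}; g ≡ 0 at y ∈ {6}; common: ∅.
  x = 3: f ≡ 0 at y ∈ {0}; g ≡ 0 at y ∈ {0}; common: {0}.
  x = 4: f ≡ 0 at y ∈ {5}; g ≡ 0 at y ∈ {1}; common: ∅.
  x = 5: f ≡ 0 at y ∈ {3}; g ≡ 0 at y ∈ {2}; common: ∅.
  x = 6: f ≡ 0 at y ∈ {1}; g ≡ 0 at y ∈ {3}; common: ∅.
Collecting: common zeros = {(3, 0)}, so the count is 1.
Comparison with the Bézout bound: 1 ≤ 1 = deg(f)·deg(g), as expected for curves with no common component (the bound is attained).


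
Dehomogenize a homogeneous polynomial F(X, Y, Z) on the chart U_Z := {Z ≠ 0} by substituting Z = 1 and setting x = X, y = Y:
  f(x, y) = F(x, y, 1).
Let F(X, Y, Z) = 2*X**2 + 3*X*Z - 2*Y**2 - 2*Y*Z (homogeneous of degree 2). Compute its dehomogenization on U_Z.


f(x, y) = 2*x**2 + 3*x - 2*y**2 - 2*y

On U_Z we set Z = 1. Each monomial c·X^i·Y^j·Z^k in F becomes c·x^i·y^j·1^k = c·x^i·y^j.
Substituting Z = 1: F(X, Y, 1) = 2*x**2 + 3*x - 2*y**2 - 2*y.
Note: deg(f) ≤ deg(F) = 2; strict inequality happens when F is divisible by Z (lost terms).


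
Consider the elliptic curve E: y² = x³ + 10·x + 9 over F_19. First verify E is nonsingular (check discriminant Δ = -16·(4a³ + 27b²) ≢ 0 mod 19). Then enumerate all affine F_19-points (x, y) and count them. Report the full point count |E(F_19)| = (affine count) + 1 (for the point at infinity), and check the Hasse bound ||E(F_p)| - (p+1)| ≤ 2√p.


Affine points = {(0, 3), (0, 16), (1, 1), (1, 18), (3, 3), (3, 16), (6, 0), (7, 2), (7, 17), (9, 7), (9, 12), (10, 8), (10, 11), (11, 5), (11, 14), (14, 9), (14, 10), (15, 0), (16, 3), (16, 16), (17, 0), (18, 6), (18, 13)}; affine count = 23; |E(F_19)| = 24.

Discriminant check: Δ ∝ 4a³ + 27b² = 4·10³ + 27·9² = 4·1000 + 27·81 ≡ 12 (mod 19). Nonzero ⇒ E is nonsingular.
For each x ∈ F_19, compute rhs = x³ + 10·x + 9 mod 19, then count y ∈ F_19 with y² ≡ rhs.
  x = 0: rhs = 9, matching y values: 3, 16 (2 points).
  x = 1: rhs = 1, matching y values: 1, 18 (2 points).
  x = 2: rhs = 18, matching y values: none (0 points).
  x = 3: rhs = 9, matching y values: 3, 16 (2 points).
  x = 4: rhs = 18, matching y values: none (0 points).
  x = 5: rhs = 13, matching y values: none (0 points).
  x = 6: rhs = 0, matching y values: 0 (1 points).
  x = 7: rhs = 4, matching y values: 2, 17 (2 points).
  x = 8: rhs = 12, matching y values: none (0 points).
  x = 9: rhs = 11, matching y values: 7, 12 (2 points).
  x = 10: rhs = 7, matching y values: 8, 11 (2 points).
  x = 11: rhs = 6, matching y values: 5, 14 (2 points).
  x = 12: rhs = 14, matching y values: none (0 points).
  x = 13: rhs = 18, matching y values: none (0 points).
  x = 14: rhs = 5, matching y values: 9, 10 (2 points).
  x = 15: rhs = 0, matching y values: 0 (1 points).
  x = 16: rhs = 9, matching y values: 3, 16 (2 points).
  x = 17: rhs = 0, matching y values: 0 (1 points).
  x = 18: rhs = 17, matching y values: 6, 13 (2 points).
Total affine count: 23.
Full point count |E(F_19)| = 23 + 1 = 24.
Hasse bound: |24 − (19+1)| = |4| = 4 ≤ 2√19 ≈ 8.7178 ✓.


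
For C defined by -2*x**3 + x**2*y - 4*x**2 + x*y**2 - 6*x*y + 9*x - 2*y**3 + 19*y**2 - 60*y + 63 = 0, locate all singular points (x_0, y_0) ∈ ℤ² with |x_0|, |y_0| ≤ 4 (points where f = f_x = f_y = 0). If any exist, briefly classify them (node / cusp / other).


Singular points: {(0, 3)}; classification: node.

Compute partial derivatives:
  f_x = -6*x**2 + 2*x*y - 8*x + y**2 - 6*y + 9.
  f_y = x**2 + 2*x*y - 6*x - 6*y**2 + 38*y - 60.
Scan x_0 ∈ {−4, ..., 4}. For each x_0, f_y(x_0, y) is a polynomial in y; find its integer roots y ∈ {−4, ..., 4}, then test f_x and f at those candidates.
  x = -4: f_y(-4, y) = -6*y**2 + 30*y - 20; no integer root y with |y| ≤ 4.
  x = -3: f_y(-3, y) = -6*y**2 + 32*y - 33; no integer root y with |y| ≤ 4.
  x = -2: f_y(-2, y) = -6*y**2 + 34*y - 44; vanishes at y ∈ {2}. (-2, 2): f_x = -15 ≠ 0.
  x = -1: f_y(-1, y) = -6*y**2 + 36*y - 53; no integer root y with |y| ≤ 4.
  x = 0: f_y(0, y) = -6*y**2 + 38*y - 60; vanishes at y ∈ {3}. (0, 3): f_x = 0, f = 0 — SINGULAR.
  x = 1: f_y(1, y) = -6*y**2 + 40*y - 65; no integer root y with |y| ≤ 4.
  x = 2: f_y(2, y) = -6*y**2 + 42*y - 68; no integer root y with |y| ≤ 4.
  x = 3: f_y(3, y) = -6*y**2 + 44*y - 69; no integer root y with |y| ≤ 4.
  x = 4: f_y(4, y) = -6*y**2 + 46*y - 68; vanishes at y ∈ {2}. (4, 2): f_x = -111 ≠ 0.
Only singular point on the grid: (0, 3).
Classify: substitute x = 0 + u, y = 3 + v and expand: f = -2*u**3 + u**2*v - u**2 + u*v**2 - 2*v**3 + v**2.
No constant or linear terms (consistent with a singular point). Quadratic part: -u**2 + v**2. Cubic part: -2*u**3 + u**2*v + u*v**2 - 2*v**3.
The quadratic part v**2 - u**2 = (v − u)(v + u) splits into two distinct linear factors, so there are two distinct tangent lines y − 3 = ±(x − 0) — this is a node (ordinary double point).
Classification: node.


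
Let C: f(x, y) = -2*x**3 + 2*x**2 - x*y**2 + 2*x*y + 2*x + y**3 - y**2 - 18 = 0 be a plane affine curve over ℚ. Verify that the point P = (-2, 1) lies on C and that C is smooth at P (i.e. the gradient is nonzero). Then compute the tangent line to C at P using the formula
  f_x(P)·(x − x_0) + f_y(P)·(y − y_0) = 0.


Tangent line at P: -29*x + y - 59 = 0.

Step 1: f(-2, 1) = 0, so P lies on C.
Step 2: partial derivatives
  f_x(x, y) = -6*x**2 + 4*x - y**2 + 2*y + 2, f_y(x, y) = -2*x*y + 2*x + 3*y**2 - 2*y.
  f_x(P) = -29, f_y(P) = 1 (gradient nonzero, so P is smooth).
Step 3: tangent line at P: -29·(x − -2) + 1·(y − 1) = 0.
Expanding: -29*x + y - 59 = 0.


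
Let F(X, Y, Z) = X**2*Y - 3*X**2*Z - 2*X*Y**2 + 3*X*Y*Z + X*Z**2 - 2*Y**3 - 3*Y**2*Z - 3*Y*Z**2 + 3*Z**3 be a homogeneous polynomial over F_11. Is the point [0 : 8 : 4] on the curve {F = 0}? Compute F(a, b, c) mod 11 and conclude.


F(0,8,4) ≡ 7 (mod 11); P is NOT on the curve.

Evaluate F(0, 8, 4) term-by-term (mod 11).
  X**2*Y ↦ 1·0·8·1 = 0
  -3*X**2*Z ↦ -3·0·1·4 = 0
  -2*X*Y**2 ↦ -2·0·64·1 = 0
  3*X*Y*Z ↦ 3·0·8·4 = 0
  X*Z**2 ↦ 1·0·1·16 = 0
  -2*Y**3 ↦ -2·1·512·1 = -1024
  -3*Y**2*Z ↦ -3·1·64·4 = -768
  -3*Y*Z**2 ↦ -3·1·8·16 = -384
  3*Z**3 ↦ 3·1·1·64 = 192
Sum: F(0, 8, 4) = (0) + (0) + (0) + (0) + (0) + (-1024) + (-768) + (-384) + (192) = -1984.
Reducing mod 11: -1984 ≡ 7 (mod 11).
Since F(a, b, c) ≡ 7 ≠ 0 (mod 11), P does NOT lie on the curve.


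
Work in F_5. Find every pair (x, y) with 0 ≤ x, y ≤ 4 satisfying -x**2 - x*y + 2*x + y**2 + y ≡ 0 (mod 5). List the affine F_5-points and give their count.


Affine F_5-points: {(0, 0), (0, 4), (1, 2), (1, 3), (2, 0), (2, 1), (3, 3), (3, 4), (4, 1), (4, 2)}; count = 10.

For each of the 25 pairs (x, y) ∈ F_5², evaluate f(x, y) mod 5. Record the zeros.
  x = 0: [0↦0, 1↦2, 2↦1, 3↦2, 4↦0]  zeros at y ∈ {0, 4}
  x = 1: [0↦1, 1↦2, 2↦0, 3↦0, 4↦2]  zeros at y ∈ {2, 3}
  x = 2: [0↦0, 1↦0, 2↦2, 3↦1, 4↦2]  zeros at y ∈ {0, 1}
  x = 3: [0↦2, 1↦1, 2↦2, 3↦0, 4↦0]  zeros at y ∈ {3, 4}
  x = 4: [0↦2, 1↦0, 2↦0, 3↦2, 4↦1]  zeros at y ∈ {1, 2}
Collecting zeros: affine points = {(0, 0), (0, 4), (1, 2), (1, 3), (2, 0), (2, 1), (3, 3), (3, 4), (4, 1), (4, 2)}.
Total count |C(F_5)_aff| = 10.
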